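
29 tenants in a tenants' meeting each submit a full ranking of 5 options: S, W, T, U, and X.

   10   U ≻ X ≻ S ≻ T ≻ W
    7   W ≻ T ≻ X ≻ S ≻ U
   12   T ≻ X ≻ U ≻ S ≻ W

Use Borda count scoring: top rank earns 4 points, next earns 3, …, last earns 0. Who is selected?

X

Borda scores:
  S: 10·2 + 7·1 + 12·1 = 39
  W: 10·0 + 7·4 + 12·0 = 28
  T: 10·1 + 7·3 + 12·4 = 79
  U: 10·4 + 7·0 + 12·2 = 64
  X: 10·3 + 7·2 + 12·3 = 80
X has the highest total.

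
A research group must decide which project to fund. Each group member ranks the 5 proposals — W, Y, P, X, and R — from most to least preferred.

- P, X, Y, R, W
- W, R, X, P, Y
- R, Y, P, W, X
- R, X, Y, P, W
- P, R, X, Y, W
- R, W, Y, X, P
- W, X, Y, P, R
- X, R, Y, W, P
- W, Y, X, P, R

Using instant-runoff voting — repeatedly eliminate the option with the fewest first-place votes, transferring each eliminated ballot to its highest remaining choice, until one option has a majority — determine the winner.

R

Round 1: W 3, R 3, P 2, X 1, Y 0. Y has the fewest and is eliminated.
Round 2: W 3, R 3, P 2, X 1. X has the fewest and is eliminated.
Round 3: R 4, W 3, P 2. P has the fewest and is eliminated.
Round 4: R 6, W 3. R has a majority.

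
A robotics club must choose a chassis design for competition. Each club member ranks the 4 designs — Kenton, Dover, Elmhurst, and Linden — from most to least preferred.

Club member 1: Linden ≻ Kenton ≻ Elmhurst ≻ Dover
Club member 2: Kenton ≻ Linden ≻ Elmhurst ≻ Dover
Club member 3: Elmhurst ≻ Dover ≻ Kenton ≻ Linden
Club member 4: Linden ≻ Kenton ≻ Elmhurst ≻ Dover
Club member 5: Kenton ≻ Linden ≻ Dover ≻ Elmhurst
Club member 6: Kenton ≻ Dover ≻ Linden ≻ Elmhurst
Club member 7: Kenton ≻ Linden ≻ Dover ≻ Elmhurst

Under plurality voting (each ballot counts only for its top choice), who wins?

Kenton

First-place vote totals:
  Kenton: 4
  Dover: 0
  Elmhurst: 1
  Linden: 2
Kenton has the most first-place votes.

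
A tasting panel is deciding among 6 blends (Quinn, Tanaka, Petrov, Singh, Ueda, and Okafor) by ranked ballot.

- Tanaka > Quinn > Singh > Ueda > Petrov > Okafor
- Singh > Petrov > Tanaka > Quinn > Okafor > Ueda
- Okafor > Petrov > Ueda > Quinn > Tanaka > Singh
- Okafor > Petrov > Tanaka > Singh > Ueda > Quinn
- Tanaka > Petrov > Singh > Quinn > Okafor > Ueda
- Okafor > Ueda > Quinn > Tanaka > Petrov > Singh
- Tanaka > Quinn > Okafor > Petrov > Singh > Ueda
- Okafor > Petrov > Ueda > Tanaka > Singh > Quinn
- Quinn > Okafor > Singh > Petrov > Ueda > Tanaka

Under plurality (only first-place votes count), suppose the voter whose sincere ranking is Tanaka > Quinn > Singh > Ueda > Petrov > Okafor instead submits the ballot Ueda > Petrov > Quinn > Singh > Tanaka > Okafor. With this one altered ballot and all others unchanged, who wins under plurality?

Okafor

First-place totals with the altered ballot: Quinn 1, Tanaka 2, Petrov 0, Singh 1, Ueda 1, Okafor 4.
The winner is unchanged: still Okafor.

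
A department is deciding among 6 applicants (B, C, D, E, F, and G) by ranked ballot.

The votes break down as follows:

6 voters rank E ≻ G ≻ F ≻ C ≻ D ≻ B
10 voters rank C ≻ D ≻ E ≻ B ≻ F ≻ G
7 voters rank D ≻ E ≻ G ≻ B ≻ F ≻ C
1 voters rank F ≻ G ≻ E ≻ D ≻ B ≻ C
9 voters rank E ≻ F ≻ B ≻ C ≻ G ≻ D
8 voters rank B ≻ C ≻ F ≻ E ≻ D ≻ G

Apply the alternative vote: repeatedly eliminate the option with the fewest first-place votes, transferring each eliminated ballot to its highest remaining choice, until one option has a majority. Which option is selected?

Round 1: E 15, C 10, B 8, D 7, F 1, G 0. G has the fewest and is eliminated.
Round 2: E 15, C 10, B 8, D 7, F 1. F has the fewest and is eliminated.
Round 3: E 16, C 10, B 8, D 7. D has the fewest and is eliminated.
Round 4: E 23, C 10, B 8. E has a majority.

E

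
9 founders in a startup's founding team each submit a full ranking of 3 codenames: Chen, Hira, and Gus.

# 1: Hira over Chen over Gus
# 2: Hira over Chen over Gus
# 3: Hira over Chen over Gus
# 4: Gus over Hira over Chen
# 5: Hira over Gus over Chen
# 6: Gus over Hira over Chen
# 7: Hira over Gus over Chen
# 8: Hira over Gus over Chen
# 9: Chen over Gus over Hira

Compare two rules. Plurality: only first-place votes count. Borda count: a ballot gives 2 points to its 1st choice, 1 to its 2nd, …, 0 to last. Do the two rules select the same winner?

Plurality first-place counts: Chen 1, Hira 6, Gus 2 → Hira.
Borda totals: Chen 5, Hira 14, Gus 8 → Hira.
The two rules agree on Hira.

Yes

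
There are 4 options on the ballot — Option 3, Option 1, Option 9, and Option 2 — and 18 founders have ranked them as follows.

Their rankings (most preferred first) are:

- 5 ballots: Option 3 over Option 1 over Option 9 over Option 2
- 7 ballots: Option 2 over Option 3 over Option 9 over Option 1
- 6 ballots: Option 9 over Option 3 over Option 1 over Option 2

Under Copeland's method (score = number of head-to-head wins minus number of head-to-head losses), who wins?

Option 3

Pairwise results:
  Option 3 vs Option 1: Option 3 wins 18–0.
  Option 3 vs Option 9: Option 3 wins 12–6.
  Option 3 vs Option 2: Option 3 wins 11–7.
  Option 1 vs Option 9: Option 9 wins 13–5.
  Option 1 vs Option 2: Option 1 wins 11–7.
  Option 9 vs Option 2: Option 9 wins 11–7.
Copeland scores (wins − losses):
  Option 3: 3 − 0 = 3
  Option 1: 1 − 2 = -1
  Option 9: 2 − 1 = 1
  Option 2: 0 − 3 = -3
Option 3 has the best Copeland score.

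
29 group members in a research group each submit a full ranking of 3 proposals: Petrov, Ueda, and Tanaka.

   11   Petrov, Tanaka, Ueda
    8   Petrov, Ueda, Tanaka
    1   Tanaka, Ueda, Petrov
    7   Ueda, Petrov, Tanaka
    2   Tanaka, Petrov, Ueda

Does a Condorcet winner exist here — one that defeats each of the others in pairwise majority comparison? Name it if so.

Head-to-head results (29 voters total):
Petrov vs Ueda: Petrov wins 21–8.
Petrov vs Tanaka: Petrov wins 26–3.
Ueda vs Tanaka: Ueda wins 15–14.
Petrov beats each rival — Ueda (21–8), Tanaka (26–3) — so Petrov is the Condorcet winner.

Petrov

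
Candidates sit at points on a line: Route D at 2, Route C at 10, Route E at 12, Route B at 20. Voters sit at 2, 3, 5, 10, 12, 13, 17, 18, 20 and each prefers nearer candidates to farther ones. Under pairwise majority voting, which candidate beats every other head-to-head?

With single-peaked preferences on a line, the Condorcet winner is the candidate closest to the median voter.
The median voter (position 12) is closest to Route E at 12.
Check: Route E vs Route D — voters closer to Route E: 6 of 9.

Route E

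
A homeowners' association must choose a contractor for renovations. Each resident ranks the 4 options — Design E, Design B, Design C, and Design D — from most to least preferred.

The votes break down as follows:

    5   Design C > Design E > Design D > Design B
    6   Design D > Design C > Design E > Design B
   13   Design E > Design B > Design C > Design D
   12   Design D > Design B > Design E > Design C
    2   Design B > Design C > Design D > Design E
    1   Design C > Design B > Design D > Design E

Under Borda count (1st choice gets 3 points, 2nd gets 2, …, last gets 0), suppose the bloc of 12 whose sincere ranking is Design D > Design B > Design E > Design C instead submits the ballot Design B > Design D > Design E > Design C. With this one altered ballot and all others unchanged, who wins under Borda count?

Borda totals with the altered ballot: Design E 67, Design B 70, Design C 47, Design D 50.
The switch changes the winner from Design E to Design B.

Design B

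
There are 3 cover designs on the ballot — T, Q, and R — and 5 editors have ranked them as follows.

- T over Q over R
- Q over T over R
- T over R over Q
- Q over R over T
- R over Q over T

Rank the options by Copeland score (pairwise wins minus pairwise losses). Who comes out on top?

Pairwise results:
  T vs Q: Q wins 3–2.
  T vs R: T wins 3–2.
  Q vs R: Q wins 3–2.
Copeland scores (wins − losses):
  T: 1 − 1 = 0
  Q: 2 − 0 = 2
  R: 0 − 2 = -2
Q has the best Copeland score.

Q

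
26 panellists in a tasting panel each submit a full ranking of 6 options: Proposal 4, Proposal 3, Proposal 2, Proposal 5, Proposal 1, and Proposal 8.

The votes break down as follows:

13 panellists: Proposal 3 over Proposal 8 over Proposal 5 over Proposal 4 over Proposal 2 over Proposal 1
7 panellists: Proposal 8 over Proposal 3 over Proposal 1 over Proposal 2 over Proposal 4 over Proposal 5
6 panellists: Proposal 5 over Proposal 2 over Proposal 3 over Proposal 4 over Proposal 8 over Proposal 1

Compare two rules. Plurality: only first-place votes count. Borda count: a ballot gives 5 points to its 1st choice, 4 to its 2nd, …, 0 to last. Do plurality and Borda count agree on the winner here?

Plurality first-place counts: Proposal 4 0, Proposal 3 13, Proposal 2 0, Proposal 5 6, Proposal 1 0, Proposal 8 7 → Proposal 3.
Borda totals: Proposal 4 45, Proposal 3 111, Proposal 2 51, Proposal 5 69, Proposal 1 21, Proposal 8 93 → Proposal 3.
The two rules agree on Proposal 3.

Yes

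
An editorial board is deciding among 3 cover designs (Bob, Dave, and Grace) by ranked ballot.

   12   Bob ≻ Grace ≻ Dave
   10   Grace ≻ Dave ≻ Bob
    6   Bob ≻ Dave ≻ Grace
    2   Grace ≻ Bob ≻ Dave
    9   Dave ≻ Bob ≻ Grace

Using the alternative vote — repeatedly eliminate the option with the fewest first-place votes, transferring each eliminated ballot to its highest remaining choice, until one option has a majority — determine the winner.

Bob

Round 1: Bob 18, Grace 12, Dave 9. Dave has the fewest and is eliminated.
Round 2: Bob 27, Grace 12. Bob has a majority.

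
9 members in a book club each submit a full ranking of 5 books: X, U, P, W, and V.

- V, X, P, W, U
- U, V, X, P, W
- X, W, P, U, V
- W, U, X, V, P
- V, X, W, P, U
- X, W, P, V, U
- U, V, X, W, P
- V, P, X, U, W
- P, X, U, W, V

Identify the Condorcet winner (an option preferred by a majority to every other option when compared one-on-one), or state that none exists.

There is no Condorcet winner

Head-to-head results (9 voters total):
X vs U: X wins 6–3.
X vs P: X wins 7–2.
X vs W: X wins 8–1.
X vs V: V wins 5–4.
U vs P: P wins 6–3.
U vs W: W wins 5–4.
U vs V: U wins 5–4.
P vs W: W wins 5–4.
P vs V: V wins 6–3.
W vs V: V wins 5–4.
No candidate beats all others: X beats U beats V beats X, a majority cycle.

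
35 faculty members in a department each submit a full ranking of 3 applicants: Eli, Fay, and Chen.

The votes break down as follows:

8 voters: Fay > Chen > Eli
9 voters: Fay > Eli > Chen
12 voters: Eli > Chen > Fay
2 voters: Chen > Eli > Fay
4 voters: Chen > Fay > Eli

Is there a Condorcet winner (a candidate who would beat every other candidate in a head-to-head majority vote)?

No

Head-to-head results (35 voters total):
Eli vs Fay: Fay wins 21–14.
Eli vs Chen: Eli wins 21–14.
Fay vs Chen: Chen wins 18–17.
No candidate beats all others: Eli beats Chen beats Fay beats Eli, a majority cycle.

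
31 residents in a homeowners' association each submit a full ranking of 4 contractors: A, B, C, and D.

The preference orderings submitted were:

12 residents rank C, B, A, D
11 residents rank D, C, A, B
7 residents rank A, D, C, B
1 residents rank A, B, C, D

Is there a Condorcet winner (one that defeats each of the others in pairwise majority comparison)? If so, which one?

Head-to-head results (31 voters total):
A vs B: A wins 19–12.
A vs C: C wins 23–8.
A vs D: A wins 20–11.
B vs C: C wins 30–1.
B vs D: D wins 18–13.
C vs D: D wins 18–13.
No candidate beats all others: A beats D beats C beats A, a majority cycle.

There is no Condorcet winner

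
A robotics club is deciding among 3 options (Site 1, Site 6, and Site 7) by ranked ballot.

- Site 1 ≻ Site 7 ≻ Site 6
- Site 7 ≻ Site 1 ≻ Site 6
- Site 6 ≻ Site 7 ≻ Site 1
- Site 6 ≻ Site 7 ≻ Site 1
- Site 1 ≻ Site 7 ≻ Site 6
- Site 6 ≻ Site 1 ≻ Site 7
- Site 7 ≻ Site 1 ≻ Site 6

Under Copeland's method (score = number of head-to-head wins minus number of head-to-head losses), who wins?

Site 7

Pairwise results:
  Site 1 vs Site 6: Site 1 wins 4–3.
  Site 1 vs Site 7: Site 7 wins 4–3.
  Site 6 vs Site 7: Site 7 wins 4–3.
Copeland scores (wins − losses):
  Site 1: 1 − 1 = 0
  Site 6: 0 − 2 = -2
  Site 7: 2 − 0 = 2
Site 7 has the best Copeland score.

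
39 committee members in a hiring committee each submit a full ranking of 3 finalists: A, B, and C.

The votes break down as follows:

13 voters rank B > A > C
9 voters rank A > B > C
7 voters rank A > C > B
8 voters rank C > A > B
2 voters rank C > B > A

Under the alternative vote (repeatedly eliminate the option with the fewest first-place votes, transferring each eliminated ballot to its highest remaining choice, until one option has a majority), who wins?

Round 1: A 16, B 13, C 10. C has the fewest and is eliminated.
Round 2: A 24, B 15. A has a majority.

A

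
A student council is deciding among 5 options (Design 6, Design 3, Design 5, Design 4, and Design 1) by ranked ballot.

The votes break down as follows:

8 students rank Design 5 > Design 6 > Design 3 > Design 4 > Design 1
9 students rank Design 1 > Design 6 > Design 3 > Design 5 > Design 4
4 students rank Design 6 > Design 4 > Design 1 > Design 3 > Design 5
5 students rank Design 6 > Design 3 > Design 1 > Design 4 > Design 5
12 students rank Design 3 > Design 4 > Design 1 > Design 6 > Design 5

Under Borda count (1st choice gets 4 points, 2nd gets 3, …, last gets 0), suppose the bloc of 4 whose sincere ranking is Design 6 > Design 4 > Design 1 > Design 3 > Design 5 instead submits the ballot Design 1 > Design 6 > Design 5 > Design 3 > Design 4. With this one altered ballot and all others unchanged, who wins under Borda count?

Design 3

Borda totals with the altered ballot: Design 6 95, Design 3 101, Design 5 49, Design 4 49, Design 1 86.
The winner is unchanged: still Design 3.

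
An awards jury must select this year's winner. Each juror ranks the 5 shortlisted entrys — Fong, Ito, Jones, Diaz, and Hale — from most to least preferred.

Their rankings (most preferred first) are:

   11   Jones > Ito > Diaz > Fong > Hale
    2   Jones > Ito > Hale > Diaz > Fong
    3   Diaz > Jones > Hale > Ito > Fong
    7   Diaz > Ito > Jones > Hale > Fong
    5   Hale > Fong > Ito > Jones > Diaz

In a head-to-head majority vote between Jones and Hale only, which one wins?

Ballots ranking Jones above Hale: 11+2+3+7 = 23.
Ballots ranking Hale above Jones: 5.
Jones wins the head-to-head, 23–5.

Jones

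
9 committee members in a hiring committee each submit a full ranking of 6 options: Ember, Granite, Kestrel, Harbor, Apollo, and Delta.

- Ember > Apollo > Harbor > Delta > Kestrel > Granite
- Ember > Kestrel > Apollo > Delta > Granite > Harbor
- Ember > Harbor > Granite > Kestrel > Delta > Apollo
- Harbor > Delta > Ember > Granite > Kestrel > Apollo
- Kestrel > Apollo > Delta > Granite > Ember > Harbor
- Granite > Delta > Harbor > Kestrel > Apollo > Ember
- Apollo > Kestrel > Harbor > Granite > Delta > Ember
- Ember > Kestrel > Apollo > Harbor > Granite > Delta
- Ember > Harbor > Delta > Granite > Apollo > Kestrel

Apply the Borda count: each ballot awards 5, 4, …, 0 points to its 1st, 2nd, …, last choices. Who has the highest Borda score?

Borda scores:
  Ember: 5 + 5 + 5 + 3 + 1 + 0 + 0 + 5 + 5 = 29
  Granite: 0 + 1 + 3 + 2 + 2 + 5 + 2 + 1 + 2 = 18
  Kestrel: 1 + 4 + 2 + 1 + 5 + 2 + 4 + 4 + 0 = 23
  Harbor: 3 + 0 + 4 + 5 + 0 + 3 + 3 + 2 + 4 = 24
  Apollo: 4 + 3 + 0 + 0 + 4 + 1 + 5 + 3 + 1 = 21
  Delta: 2 + 2 + 1 + 4 + 3 + 4 + 1 + 0 + 3 = 20
Ember has the highest total.

Ember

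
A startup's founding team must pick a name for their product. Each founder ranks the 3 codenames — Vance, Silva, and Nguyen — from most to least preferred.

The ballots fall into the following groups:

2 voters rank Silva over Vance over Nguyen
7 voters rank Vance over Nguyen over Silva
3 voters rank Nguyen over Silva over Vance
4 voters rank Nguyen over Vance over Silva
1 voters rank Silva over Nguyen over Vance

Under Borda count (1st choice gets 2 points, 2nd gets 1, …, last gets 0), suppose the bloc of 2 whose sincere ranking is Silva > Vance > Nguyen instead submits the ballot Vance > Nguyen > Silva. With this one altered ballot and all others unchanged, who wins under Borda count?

Borda totals with the altered ballot: Vance 22, Silva 5, Nguyen 24.
The winner is unchanged: still Nguyen.

Nguyen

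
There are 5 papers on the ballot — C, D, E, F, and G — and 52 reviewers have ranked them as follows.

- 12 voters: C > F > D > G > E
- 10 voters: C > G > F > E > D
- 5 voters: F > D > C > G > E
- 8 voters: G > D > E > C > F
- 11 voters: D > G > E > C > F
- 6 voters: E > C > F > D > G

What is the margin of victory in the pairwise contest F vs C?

42

Ballots ranking F above C: 5.
Ballots ranking C above F: 12+10+8+11+6 = 47.
C wins 47–5, a margin of 42.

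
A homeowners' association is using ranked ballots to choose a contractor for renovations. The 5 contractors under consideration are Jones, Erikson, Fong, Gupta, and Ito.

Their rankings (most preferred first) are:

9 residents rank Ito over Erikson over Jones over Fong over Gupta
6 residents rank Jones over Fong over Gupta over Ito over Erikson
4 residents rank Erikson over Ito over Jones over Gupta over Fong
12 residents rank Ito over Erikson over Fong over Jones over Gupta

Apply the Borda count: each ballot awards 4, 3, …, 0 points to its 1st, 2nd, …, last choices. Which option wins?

Ito

Borda scores:
  Jones: 9·2 + 6·4 + 4·2 + 12·1 = 62
  Erikson: 9·3 + 6·0 + 4·4 + 12·3 = 79
  Fong: 9·1 + 6·3 + 4·0 + 12·2 = 51
  Gupta: 9·0 + 6·2 + 4·1 + 12·0 = 16
  Ito: 9·4 + 6·1 + 4·3 + 12·4 = 102
Ito has the highest total.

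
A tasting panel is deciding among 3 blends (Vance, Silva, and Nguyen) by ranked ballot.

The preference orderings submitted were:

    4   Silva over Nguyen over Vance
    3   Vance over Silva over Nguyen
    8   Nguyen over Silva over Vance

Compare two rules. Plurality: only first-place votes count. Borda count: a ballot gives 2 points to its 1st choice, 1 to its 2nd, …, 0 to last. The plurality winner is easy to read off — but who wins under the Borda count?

Plurality first-place counts: Vance 3, Silva 4, Nguyen 8 → Nguyen.
Borda totals: Vance 6, Silva 19, Nguyen 20 → Nguyen.

Nguyen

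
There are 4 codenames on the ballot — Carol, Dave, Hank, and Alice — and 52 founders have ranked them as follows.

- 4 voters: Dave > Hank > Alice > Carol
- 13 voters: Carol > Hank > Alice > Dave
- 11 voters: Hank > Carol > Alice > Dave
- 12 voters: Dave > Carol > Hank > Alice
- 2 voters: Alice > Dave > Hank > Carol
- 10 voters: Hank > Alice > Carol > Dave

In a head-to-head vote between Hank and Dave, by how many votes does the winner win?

16

Ballots ranking Hank above Dave: 13+11+10 = 34.
Ballots ranking Dave above Hank: 4+12+2 = 18.
Hank wins 34–18, a margin of 16.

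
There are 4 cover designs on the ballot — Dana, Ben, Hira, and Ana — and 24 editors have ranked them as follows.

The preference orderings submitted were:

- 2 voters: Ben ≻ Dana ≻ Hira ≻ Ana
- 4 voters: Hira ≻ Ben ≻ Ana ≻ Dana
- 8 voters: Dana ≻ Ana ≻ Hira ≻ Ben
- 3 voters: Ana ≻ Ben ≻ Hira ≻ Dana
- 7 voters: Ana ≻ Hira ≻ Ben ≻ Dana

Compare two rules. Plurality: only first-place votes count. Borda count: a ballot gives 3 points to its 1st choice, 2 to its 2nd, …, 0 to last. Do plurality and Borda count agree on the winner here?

Yes

Plurality first-place counts: Dana 8, Ben 2, Hira 4, Ana 10 → Ana.
Borda totals: Dana 28, Ben 27, Hira 39, Ana 50 → Ana.
The two rules agree on Ana.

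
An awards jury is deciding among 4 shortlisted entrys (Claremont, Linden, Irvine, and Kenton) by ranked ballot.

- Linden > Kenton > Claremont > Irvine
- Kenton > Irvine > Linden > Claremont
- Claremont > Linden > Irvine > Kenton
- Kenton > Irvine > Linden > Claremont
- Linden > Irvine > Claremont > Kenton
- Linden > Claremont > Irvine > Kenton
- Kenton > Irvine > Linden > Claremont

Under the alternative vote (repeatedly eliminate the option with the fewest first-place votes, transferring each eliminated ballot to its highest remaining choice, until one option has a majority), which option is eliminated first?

Round 1: Linden 3, Kenton 3, Claremont 1, Irvine 0. Irvine has the fewest and is eliminated.
Round 2: Linden 3, Kenton 3, Claremont 1. Claremont has the fewest and is eliminated.
Round 3: Linden 4, Kenton 3. Linden has a majority.

Irvine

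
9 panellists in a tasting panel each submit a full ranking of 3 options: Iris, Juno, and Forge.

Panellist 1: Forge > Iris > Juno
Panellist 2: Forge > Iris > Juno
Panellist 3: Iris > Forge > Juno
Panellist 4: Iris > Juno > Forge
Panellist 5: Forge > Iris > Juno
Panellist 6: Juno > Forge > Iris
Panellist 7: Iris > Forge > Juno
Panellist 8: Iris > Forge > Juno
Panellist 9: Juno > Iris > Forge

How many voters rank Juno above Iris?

Ballots ranking Juno above Iris: 2.
Ballots ranking Iris above Juno: 7.
So 2 of 9 voters prefer Juno to Iris.

2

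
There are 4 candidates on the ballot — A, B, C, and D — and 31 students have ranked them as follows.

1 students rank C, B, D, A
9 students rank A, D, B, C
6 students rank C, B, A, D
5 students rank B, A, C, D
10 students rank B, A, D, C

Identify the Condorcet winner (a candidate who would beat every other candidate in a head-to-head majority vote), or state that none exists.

Head-to-head results (31 voters total):
A vs B: B wins 22–9.
A vs C: A wins 24–7.
A vs D: A wins 30–1.
B vs C: B wins 24–7.
B vs D: B wins 22–9.
C vs D: D wins 19–12.
B beats each rival — A (22–9), C (24–7), D (22–9) — so B is the Condorcet winner.

B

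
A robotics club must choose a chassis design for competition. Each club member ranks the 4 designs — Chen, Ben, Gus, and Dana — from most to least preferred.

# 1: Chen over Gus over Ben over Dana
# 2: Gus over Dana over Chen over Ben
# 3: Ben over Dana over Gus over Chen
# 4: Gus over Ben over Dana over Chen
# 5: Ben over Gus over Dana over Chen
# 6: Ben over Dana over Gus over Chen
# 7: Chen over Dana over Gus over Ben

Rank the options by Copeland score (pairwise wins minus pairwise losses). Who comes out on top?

Gus

Pairwise results:
  Chen vs Ben: Ben wins 4–3.
  Chen vs Gus: Gus wins 5–2.
  Chen vs Dana: Dana wins 5–2.
  Ben vs Gus: Gus wins 4–3.
  Ben vs Dana: Ben wins 5–2.
  Gus vs Dana: Gus wins 4–3.
Copeland scores (wins − losses):
  Chen: 0 − 3 = -3
  Ben: 2 − 1 = 1
  Gus: 3 − 0 = 3
  Dana: 1 − 2 = -1
Gus has the best Copeland score.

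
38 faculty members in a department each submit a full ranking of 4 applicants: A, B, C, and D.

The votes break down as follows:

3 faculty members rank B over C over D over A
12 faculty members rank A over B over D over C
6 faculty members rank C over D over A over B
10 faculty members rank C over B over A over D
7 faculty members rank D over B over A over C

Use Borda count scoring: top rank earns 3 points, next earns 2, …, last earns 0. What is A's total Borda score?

59

Borda scores:
  A: 3·0 + 12·3 + 6·1 + 10·1 + 7·1 = 59
  B: 3·3 + 12·2 + 6·0 + 10·2 + 7·2 = 67
  C: 3·2 + 12·0 + 6·3 + 10·3 + 7·0 = 54
  D: 3·1 + 12·1 + 6·2 + 10·0 + 7·3 = 48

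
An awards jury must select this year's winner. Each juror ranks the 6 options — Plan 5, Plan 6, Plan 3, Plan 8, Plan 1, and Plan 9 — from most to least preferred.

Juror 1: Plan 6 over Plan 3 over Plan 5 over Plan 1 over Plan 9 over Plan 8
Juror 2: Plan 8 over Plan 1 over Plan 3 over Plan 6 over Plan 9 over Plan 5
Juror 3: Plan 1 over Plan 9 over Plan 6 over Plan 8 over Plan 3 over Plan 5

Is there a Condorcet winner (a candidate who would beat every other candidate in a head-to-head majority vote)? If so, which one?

Head-to-head results (3 voters total):
Plan 5 vs Plan 6: Plan 6 wins 3–0.
Plan 5 vs Plan 3: Plan 3 wins 3–0.
Plan 5 vs Plan 8: Plan 8 wins 2–1.
Plan 5 vs Plan 1: Plan 1 wins 2–1.
Plan 5 vs Plan 9: Plan 9 wins 2–1.
Plan 6 vs Plan 3: Plan 6 wins 2–1.
Plan 6 vs Plan 8: Plan 6 wins 2–1.
Plan 6 vs Plan 1: Plan 1 wins 2–1.
Plan 6 vs Plan 9: Plan 6 wins 2–1.
Plan 3 vs Plan 8: Plan 8 wins 2–1.
Plan 3 vs Plan 1: Plan 1 wins 2–1.
Plan 3 vs Plan 9: Plan 3 wins 2–1.
Plan 8 vs Plan 1: Plan 1 wins 2–1.
Plan 8 vs Plan 9: Plan 9 wins 2–1.
Plan 1 vs Plan 9: Plan 1 wins 3–0.
Plan 1 beats each rival — Plan 5 (2–1), Plan 6 (2–1), Plan 3 (2–1), Plan 8 (2–1), Plan 9 (3–0) — so Plan 1 is the Condorcet winner.

Plan 1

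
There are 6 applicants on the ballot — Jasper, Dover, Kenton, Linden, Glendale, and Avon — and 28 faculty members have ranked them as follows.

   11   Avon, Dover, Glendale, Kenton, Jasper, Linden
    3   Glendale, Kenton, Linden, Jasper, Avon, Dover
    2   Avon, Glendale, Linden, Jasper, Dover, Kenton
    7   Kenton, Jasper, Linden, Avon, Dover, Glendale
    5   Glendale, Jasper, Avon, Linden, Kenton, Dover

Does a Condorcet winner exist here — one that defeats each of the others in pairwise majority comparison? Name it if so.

No Condorcet winner

Head-to-head results (28 voters total):
Jasper vs Dover: Jasper wins 17–11.
Jasper vs Kenton: Kenton wins 21–7.
Jasper vs Linden: Jasper wins 23–5.
Jasper vs Glendale: Glendale wins 21–7.
Jasper vs Avon: Jasper wins 15–13.
Dover vs Kenton: Kenton wins 15–13.
Dover vs Linden: Linden wins 17–11.
Dover vs Glendale: Dover wins 18–10.
Dover vs Avon: Avon wins 28–0.
Kenton vs Linden: Kenton wins 21–7.
Kenton vs Glendale: Glendale wins 21–7.
Kenton vs Avon: Avon wins 18–10.
Linden vs Glendale: Glendale wins 21–7.
Linden vs Avon: Avon wins 18–10.
Glendale vs Avon: Avon wins 20–8.
No candidate beats all others: Jasper beats Dover beats Glendale beats Jasper, a majority cycle.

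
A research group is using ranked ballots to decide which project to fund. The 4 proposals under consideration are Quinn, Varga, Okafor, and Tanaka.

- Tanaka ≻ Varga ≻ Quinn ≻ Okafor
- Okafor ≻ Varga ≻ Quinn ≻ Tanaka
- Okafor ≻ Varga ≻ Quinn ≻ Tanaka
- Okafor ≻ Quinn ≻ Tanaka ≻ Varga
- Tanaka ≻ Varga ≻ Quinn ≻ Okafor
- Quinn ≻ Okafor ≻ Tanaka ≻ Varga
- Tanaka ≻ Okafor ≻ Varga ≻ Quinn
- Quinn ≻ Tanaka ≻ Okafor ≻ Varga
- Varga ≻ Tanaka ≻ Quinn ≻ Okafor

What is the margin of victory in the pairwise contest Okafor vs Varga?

3

Ballots ranking Okafor above Varga: 6.
Ballots ranking Varga above Okafor: 3.
Okafor wins 6–3, a margin of 3.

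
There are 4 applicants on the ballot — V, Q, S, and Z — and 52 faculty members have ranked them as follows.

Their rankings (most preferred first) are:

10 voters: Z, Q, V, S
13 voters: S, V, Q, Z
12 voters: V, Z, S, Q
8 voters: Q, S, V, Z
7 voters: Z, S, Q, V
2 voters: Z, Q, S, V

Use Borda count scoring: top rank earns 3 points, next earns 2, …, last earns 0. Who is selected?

S

Borda scores:
  V: 10·1 + 13·2 + 12·3 + 8·1 + 7·0 + 2·0 = 80
  Q: 10·2 + 13·1 + 12·0 + 8·3 + 7·1 + 2·2 = 68
  S: 10·0 + 13·3 + 12·1 + 8·2 + 7·2 + 2·1 = 83
  Z: 10·3 + 13·0 + 12·2 + 8·0 + 7·3 + 2·3 = 81
S has the highest total.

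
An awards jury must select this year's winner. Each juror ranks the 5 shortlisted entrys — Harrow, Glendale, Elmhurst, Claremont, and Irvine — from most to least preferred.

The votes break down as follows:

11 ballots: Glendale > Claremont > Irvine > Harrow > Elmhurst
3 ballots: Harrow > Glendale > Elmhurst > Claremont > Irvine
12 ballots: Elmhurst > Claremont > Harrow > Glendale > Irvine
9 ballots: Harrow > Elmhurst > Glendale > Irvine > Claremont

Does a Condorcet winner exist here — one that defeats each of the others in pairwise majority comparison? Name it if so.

Head-to-head results (35 voters total):
Harrow vs Glendale: Harrow wins 24–11.
Harrow vs Elmhurst: Harrow wins 23–12.
Harrow vs Claremont: Claremont wins 23–12.
Harrow vs Irvine: Harrow wins 24–11.
Glendale vs Elmhurst: Elmhurst wins 21–14.
Glendale vs Claremont: Glendale wins 23–12.
Glendale vs Irvine: Glendale wins 35–0.
Elmhurst vs Claremont: Elmhurst wins 24–11.
Elmhurst vs Irvine: Elmhurst wins 24–11.
Claremont vs Irvine: Claremont wins 26–9.
No candidate beats all others: Harrow beats Glendale beats Claremont beats Harrow, a majority cycle.

There is no Condorcet winner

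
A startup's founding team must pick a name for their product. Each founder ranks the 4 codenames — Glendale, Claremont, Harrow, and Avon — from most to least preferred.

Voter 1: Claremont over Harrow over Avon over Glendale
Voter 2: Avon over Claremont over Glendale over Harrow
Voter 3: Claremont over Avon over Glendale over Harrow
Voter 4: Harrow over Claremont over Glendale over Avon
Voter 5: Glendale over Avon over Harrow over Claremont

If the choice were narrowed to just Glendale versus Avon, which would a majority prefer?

Ballots ranking Glendale above Avon: 2.
Ballots ranking Avon above Glendale: 3.
Avon wins the head-to-head, 3–2.

Avon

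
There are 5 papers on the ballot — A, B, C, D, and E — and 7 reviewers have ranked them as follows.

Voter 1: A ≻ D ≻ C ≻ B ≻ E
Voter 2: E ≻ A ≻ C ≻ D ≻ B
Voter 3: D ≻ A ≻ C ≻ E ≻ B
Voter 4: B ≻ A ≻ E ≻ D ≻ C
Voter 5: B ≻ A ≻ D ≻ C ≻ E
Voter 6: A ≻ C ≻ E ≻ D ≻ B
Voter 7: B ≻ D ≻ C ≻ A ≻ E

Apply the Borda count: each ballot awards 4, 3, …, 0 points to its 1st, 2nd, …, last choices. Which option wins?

A

Borda scores:
  A: 4 + 3 + 3 + 3 + 3 + 4 + 1 = 21
  B: 1 + 0 + 0 + 4 + 4 + 0 + 4 = 13
  C: 2 + 2 + 2 + 0 + 1 + 3 + 2 = 12
  D: 3 + 1 + 4 + 1 + 2 + 1 + 3 = 15
  E: 0 + 4 + 1 + 2 + 0 + 2 + 0 = 9
A has the highest total.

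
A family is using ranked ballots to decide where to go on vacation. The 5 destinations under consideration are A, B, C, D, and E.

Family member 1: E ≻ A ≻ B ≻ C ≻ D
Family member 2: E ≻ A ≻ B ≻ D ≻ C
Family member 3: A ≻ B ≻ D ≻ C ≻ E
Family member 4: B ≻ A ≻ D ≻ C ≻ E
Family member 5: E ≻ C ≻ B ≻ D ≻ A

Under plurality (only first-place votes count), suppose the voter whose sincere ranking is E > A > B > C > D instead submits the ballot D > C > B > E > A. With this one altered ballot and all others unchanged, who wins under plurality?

E

First-place totals with the altered ballot: A 1, B 1, C 0, D 1, E 2.
The winner is unchanged: still E.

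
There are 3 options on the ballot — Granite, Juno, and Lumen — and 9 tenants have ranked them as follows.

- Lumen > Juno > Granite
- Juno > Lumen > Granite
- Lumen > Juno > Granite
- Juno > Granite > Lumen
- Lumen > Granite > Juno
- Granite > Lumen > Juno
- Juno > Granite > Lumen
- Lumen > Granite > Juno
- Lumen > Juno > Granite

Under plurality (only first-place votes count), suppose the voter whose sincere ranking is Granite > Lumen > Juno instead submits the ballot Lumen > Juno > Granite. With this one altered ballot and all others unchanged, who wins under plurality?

First-place totals with the altered ballot: Granite 0, Juno 3, Lumen 6.
The winner is unchanged: still Lumen.

Lumen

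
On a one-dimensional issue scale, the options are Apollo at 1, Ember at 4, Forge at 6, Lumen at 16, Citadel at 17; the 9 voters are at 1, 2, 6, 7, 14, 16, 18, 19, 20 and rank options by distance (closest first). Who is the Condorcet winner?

Lumen

With single-peaked preferences on a line, the Condorcet winner is the candidate closest to the median voter.
The median voter (position 14) is closest to Lumen at 16.
Check: Lumen vs Citadel — voters closer to Lumen: 6 of 9.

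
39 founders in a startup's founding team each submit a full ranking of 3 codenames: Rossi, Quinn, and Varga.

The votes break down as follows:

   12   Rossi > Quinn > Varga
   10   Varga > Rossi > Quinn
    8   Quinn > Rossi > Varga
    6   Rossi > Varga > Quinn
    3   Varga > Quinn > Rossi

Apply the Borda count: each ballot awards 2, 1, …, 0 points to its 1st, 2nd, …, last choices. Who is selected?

Rossi

Borda scores:
  Rossi: 12·2 + 10·1 + 8·1 + 6·2 + 3·0 = 54
  Quinn: 12·1 + 10·0 + 8·2 + 6·0 + 3·1 = 31
  Varga: 12·0 + 10·2 + 8·0 + 6·1 + 3·2 = 32
Rossi has the highest total.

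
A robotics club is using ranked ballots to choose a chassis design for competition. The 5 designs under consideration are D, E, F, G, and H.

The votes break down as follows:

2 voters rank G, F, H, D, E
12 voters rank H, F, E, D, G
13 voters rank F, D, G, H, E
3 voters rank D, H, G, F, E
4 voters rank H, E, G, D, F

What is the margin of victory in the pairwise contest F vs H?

4

Ballots ranking F above H: 2+13 = 15.
Ballots ranking H above F: 12+3+4 = 19.
H wins 19–15, a margin of 4.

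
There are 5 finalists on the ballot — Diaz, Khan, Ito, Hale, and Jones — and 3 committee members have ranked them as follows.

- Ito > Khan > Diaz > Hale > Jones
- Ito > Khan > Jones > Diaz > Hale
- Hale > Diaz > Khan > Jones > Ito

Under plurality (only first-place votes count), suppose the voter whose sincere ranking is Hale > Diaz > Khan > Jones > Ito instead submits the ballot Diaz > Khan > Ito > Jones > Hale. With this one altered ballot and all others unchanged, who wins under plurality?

First-place totals with the altered ballot: Diaz 1, Khan 0, Ito 2, Hale 0, Jones 0.
The winner is unchanged: still Ito.

Ito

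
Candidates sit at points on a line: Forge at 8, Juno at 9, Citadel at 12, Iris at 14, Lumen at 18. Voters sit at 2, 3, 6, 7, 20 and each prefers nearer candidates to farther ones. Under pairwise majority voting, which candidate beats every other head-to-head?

With single-peaked preferences on a line, the Condorcet winner is the candidate closest to the median voter.
The median voter (position 6) is closest to Forge at 8.
Check: Forge vs Lumen — voters closer to Forge: 4 of 5.

Forge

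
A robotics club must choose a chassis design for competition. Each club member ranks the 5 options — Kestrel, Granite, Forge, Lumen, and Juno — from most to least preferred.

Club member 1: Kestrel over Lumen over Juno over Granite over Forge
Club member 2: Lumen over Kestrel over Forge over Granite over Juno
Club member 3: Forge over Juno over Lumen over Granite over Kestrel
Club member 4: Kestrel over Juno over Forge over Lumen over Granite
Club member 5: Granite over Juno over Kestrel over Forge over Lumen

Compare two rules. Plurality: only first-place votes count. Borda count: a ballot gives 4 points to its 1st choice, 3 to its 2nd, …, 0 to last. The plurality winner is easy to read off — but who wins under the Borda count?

Kestrel

Plurality first-place counts: Kestrel 2, Granite 1, Forge 1, Lumen 1, Juno 0 → Kestrel.
Borda totals: Kestrel 13, Granite 7, Forge 9, Lumen 10, Juno 11 → Kestrel.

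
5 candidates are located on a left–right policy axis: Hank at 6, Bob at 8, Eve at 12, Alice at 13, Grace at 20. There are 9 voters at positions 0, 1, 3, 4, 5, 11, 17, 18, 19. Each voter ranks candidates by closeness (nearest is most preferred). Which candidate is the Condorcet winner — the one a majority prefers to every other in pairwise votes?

Hank

With single-peaked preferences on a line, the Condorcet winner is the candidate closest to the median voter.
The median voter (position 5) is closest to Hank at 6.
Check: Hank vs Bob — voters closer to Hank: 5 of 9.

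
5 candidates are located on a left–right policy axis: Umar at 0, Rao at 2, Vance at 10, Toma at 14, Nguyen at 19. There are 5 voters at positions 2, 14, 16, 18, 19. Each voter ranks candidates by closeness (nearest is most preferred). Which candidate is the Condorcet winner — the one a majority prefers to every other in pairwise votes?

With single-peaked preferences on a line, the Condorcet winner is the candidate closest to the median voter.
The median voter (position 16) is closest to Toma at 14.
Check: Toma vs Vance — voters closer to Toma: 4 of 5.

Toma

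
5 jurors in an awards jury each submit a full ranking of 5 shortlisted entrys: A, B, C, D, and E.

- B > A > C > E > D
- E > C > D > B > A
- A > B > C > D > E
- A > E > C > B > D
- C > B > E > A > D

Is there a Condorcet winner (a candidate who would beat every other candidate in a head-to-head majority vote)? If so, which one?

None — there is no Condorcet winner

Head-to-head results (5 voters total):
A vs B: B wins 3–2.
A vs C: A wins 3–2.
A vs D: A wins 4–1.
A vs E: A wins 3–2.
B vs C: C wins 3–2.
B vs D: B wins 4–1.
B vs E: B wins 3–2.
C vs D: C wins 5–0.
C vs E: C wins 3–2.
D vs E: E wins 4–1.
No candidate beats all others: A beats C beats B beats A, a majority cycle.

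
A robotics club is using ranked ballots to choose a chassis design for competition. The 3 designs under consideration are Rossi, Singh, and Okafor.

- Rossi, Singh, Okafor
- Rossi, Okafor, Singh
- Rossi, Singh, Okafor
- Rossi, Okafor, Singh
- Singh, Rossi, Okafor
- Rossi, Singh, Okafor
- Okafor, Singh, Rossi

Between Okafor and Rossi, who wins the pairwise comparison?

Rossi

Ballots ranking Okafor above Rossi: 1.
Ballots ranking Rossi above Okafor: 6.
Rossi wins the head-to-head, 6–1.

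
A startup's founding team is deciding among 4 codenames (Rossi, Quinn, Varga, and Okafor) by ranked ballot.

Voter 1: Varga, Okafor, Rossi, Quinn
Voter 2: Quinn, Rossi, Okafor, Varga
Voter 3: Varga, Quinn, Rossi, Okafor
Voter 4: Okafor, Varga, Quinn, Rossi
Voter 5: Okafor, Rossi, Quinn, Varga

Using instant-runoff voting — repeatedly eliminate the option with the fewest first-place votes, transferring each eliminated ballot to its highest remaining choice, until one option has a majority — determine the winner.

Okafor

Round 1: Varga 2, Okafor 2, Quinn 1, Rossi 0. Rossi has the fewest and is eliminated.
Round 2: Varga 2, Okafor 2, Quinn 1. Quinn has the fewest and is eliminated.
Round 3: Okafor 3, Varga 2. Okafor has a majority.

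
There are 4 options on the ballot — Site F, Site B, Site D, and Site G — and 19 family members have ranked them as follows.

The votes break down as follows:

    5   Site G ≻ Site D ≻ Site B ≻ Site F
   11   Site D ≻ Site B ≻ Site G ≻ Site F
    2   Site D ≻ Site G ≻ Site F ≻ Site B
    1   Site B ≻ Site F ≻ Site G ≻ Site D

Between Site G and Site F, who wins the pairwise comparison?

Ballots ranking Site G above Site F: 5+11+2 = 18.
Ballots ranking Site F above Site G: 1.
Site G wins the head-to-head, 18–1.

Site G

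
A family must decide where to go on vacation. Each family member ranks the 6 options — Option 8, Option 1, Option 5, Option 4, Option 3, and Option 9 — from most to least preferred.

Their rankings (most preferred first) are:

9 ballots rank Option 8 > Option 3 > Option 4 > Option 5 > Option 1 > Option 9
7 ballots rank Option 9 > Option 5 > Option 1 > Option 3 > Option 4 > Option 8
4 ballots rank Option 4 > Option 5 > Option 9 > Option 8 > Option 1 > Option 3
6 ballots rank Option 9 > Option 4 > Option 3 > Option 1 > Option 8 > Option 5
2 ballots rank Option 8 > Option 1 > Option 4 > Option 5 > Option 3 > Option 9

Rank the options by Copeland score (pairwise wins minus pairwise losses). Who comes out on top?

Pairwise results:
  Option 8 vs Option 1: Option 8 wins 15–13.
  Option 8 vs Option 5: Option 8 wins 17–11.
  Option 8 vs Option 4: Option 4 wins 17–11.
  Option 8 vs Option 3: Option 8 wins 15–13.
  Option 8 vs Option 9: Option 9 wins 17–11.
  Option 1 vs Option 5: Option 5 wins 20–8.
  Option 1 vs Option 4: Option 4 wins 19–9.
  Option 1 vs Option 3: Option 3 wins 15–13.
  Option 1 vs Option 9: Option 9 wins 17–11.
  Option 5 vs Option 4: Option 4 wins 21–7.
  Option 5 vs Option 3: Option 3 wins 15–13.
  Option 5 vs Option 9: Option 5 wins 15–13.
  Option 4 vs Option 3: Option 3 wins 16–12.
  Option 4 vs Option 9: Option 4 wins 15–13.
  Option 3 vs Option 9: Option 9 wins 17–11.
Copeland scores (wins − losses):
  Option 8: 3 − 2 = 1
  Option 1: 0 − 5 = -5
  Option 5: 2 − 3 = -1
  Option 4: 4 − 1 = 3
  Option 3: 3 − 2 = 1
  Option 9: 3 − 2 = 1
Option 4 has the best Copeland score.

Option 4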